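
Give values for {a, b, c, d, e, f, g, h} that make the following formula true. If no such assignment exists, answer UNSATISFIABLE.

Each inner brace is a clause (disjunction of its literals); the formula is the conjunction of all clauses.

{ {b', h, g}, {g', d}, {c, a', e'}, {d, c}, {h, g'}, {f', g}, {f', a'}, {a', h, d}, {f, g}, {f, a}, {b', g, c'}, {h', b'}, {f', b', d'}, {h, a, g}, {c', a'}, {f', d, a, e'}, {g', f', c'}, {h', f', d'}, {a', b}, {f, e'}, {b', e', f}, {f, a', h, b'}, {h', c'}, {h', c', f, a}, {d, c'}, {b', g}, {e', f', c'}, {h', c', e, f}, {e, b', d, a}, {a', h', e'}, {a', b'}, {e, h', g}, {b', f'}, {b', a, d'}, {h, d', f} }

Branch on g: set g = 0.
(f') alone gives f = 0.
Now (f) is unsatisfied and unit — conflict.
That branch fails; take g = 1 instead.
(d) alone gives d = 1.
(h) alone gives h = 1.
(b') alone gives b = 0.
(f') alone gives f = 0.
(a) alone gives a = 1.
Now (a') is unsatisfied and unit — conflict.
Either choice for g ends in contradiction.

UNSATISFIABLE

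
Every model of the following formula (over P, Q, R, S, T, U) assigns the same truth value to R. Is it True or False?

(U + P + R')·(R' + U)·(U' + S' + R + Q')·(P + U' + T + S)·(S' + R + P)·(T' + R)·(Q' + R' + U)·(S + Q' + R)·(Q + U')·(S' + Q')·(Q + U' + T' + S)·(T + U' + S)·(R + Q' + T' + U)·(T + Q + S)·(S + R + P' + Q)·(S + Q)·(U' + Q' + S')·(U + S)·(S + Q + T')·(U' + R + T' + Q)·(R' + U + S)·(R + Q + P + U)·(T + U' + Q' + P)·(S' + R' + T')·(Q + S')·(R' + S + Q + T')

Suppose R = 0.
The clause (T') is unit, so T = 0.
Branch on S: set S = 0.
The clause (Q') is unit, so Q = 0.
Now (Q) is unsatisfied and unit — conflict.
That branch fails; take S = 1 instead.
The clause (P) is unit, so P = 1.
The clause (Q') is unit, so Q = 0.
Now (Q) is unsatisfied and unit — conflict.
Either choice for S ends in contradiction.
So every satisfying assignment has R = True.

True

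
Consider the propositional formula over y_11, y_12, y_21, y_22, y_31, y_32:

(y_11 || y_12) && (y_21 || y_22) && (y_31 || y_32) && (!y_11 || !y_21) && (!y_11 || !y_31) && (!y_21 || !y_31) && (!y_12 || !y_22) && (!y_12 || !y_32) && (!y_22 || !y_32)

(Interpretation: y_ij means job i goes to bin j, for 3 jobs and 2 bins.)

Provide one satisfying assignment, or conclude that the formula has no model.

UNSATISFIABLE

Try y_11 = true.
From the singleton clause (!y_21), y_21 = false.
From the singleton clause (y_22), y_22 = true.
From the singleton clause (!y_31), y_31 = false.
From the singleton clause (y_32), y_32 = true.
That conflicts with the unit clause (!y_32).
Undo y_11 and try y_11 = false.
From the singleton clause (y_12), y_12 = true.
From the singleton clause (!y_22), y_22 = false.
From the singleton clause (y_21), y_21 = true.
From the singleton clause (!y_31), y_31 = false.
From the singleton clause (y_32), y_32 = true.
That conflicts with the unit clause (!y_32).
Either choice for y_11 ends in contradiction.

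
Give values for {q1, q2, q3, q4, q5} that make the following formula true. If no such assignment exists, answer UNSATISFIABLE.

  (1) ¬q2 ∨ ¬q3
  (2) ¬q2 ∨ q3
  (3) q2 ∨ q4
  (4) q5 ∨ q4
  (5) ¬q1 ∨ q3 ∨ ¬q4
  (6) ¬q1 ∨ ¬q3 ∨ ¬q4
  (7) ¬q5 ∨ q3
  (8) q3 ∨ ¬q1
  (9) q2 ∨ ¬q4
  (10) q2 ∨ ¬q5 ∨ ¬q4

UNSATISFIABLE

Case q2 = False:
The clause (q4) is unit, so q4 = True.
But (¬q4) is also a unit clause — contradiction.
Undo q2 and try q2 = True.
The clause (¬q3) is unit, so q3 = False.
But (q3) is also a unit clause — contradiction.
Both values of q2 lead to a conflict.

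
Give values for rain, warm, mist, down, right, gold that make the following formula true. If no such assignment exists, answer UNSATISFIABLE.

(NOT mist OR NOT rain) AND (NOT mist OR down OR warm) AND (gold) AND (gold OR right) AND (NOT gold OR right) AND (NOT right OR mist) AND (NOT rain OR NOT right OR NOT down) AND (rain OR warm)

From the singleton clause (gold), gold = true.
From the singleton clause (right), right = true.
From the singleton clause (mist), mist = true.
From the singleton clause (NOT rain), rain = false.
From the singleton clause (warm), warm = true.
No clause remains; down is free.

rain=false; warm=true; mist=true; down=true; right=true; gold=true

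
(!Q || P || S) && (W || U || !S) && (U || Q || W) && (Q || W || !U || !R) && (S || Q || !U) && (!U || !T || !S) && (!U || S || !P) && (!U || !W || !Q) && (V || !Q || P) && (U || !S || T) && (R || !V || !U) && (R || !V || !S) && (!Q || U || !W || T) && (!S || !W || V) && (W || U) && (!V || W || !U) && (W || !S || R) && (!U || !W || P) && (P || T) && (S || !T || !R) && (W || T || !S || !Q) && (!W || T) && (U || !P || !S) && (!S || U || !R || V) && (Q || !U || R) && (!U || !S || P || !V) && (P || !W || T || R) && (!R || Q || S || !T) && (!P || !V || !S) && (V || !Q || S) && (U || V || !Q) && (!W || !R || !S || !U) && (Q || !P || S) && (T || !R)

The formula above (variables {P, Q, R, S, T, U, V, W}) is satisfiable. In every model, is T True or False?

Suppose T = false.
(P) alone gives P = true.
(!W) alone gives W = false.
(U) alone gives U = true.
(S) alone gives S = true.
(!V) alone gives V = false.
(R) alone gives R = true.
Now (!R) is unsatisfied and unit — conflict.
So every satisfying assignment has T = True.

True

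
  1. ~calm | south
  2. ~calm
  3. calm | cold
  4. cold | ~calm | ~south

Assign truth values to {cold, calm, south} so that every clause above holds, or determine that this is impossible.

The clause (~calm) is unit, so calm = 0.
The clause (cold) is unit, so cold = 1.
No clause remains; south is free.

cold ↦ 1,  calm ↦ 0,  south ↦ 1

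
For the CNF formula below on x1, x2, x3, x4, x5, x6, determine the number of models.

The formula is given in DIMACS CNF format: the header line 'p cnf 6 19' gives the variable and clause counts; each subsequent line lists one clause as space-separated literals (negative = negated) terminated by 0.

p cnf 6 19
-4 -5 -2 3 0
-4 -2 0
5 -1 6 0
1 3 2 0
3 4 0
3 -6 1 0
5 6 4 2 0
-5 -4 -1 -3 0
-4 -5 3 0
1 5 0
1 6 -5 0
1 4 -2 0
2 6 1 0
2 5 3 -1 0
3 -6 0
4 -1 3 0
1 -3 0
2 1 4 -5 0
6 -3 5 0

There are 2^6 = 64 truth assignments over (x1, x2, x3, x4, x5, x6).
Split on x3. With x3 = True, the clauses containing x3 are satisfied and ¬x3 drops from the rest; 7 of the 2^5 = 32 assignments to the other variables satisfy what remains.
With x3 = False, by the same count on the reduced clause set, 0 assignments work.
(One model: x1=T, x2=F, x3=T, x4=F, x5=F, x6=T.)
Total: 7 + 0 = 7.

7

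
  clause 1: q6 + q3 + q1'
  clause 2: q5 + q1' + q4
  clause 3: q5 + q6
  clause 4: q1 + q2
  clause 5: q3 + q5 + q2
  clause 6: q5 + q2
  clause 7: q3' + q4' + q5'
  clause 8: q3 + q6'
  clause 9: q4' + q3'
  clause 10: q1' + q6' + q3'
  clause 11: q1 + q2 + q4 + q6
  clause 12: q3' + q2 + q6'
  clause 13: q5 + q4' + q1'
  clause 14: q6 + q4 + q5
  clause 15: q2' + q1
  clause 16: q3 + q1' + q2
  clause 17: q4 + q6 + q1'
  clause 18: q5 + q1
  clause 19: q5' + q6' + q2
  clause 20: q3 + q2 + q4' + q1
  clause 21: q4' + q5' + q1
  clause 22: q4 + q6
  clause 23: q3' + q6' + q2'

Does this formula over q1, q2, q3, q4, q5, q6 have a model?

Case q5 = 1:
Case q1 = 1:
Case q6 = 1:
The clause (q3) is unit, so q3 = 1.
Now (q3') is unsatisfied and unit — conflict.
That branch fails; take q6 = 0 instead.
The clause (q3) is unit, so q3 = 1.
The clause (q4') is unit, so q4 = 0.
Now (q4) is unsatisfied and unit — conflict.
Both values of q6 lead to a conflict.
That branch fails; take q1 = 0 instead.
The clause (q2) is unit, so q2 = 1.
Now (q2') is unsatisfied and unit — conflict.
Both values of q1 lead to a conflict.
That branch fails; take q5 = 0 instead.
The clause (q6) is unit, so q6 = 1.
The clause (q2) is unit, so q2 = 1.
The clause (q3) is unit, so q3 = 1.
Now (q3') is unsatisfied and unit — conflict.
Both values of q5 lead to a conflict.
No assignment satisfies every clause.

No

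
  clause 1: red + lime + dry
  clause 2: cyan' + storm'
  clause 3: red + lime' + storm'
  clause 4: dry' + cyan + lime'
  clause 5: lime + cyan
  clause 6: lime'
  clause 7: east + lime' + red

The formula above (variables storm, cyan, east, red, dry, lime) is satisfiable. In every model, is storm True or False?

Suppose storm = 1.
Unit clause (cyan') forces cyan = 0.
Unit clause (lime) forces lime = 1.
That conflicts with the unit clause (lime').
So every satisfying assignment has storm = False.

False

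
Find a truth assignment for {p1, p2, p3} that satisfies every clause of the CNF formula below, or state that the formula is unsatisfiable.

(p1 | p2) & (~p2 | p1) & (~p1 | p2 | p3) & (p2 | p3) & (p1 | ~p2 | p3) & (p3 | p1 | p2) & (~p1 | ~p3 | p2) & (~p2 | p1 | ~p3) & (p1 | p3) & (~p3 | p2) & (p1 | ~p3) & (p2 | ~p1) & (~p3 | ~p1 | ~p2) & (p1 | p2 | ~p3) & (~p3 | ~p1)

Branch on p1: set p1 = 1.
From the singleton clause (p2), p2 = 1.
From the singleton clause (~p3), p3 = 0.
This assignment satisfies each clause.

p1: 1,  p2: 1,  p3: 0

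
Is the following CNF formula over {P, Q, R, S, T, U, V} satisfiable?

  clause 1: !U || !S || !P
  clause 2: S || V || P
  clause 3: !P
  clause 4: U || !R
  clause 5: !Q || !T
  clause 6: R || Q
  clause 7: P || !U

Yes, satisfiable

(!P) alone gives P = false.
(!U) alone gives U = false.
(!R) alone gives R = false.
(Q) alone gives Q = true.
(!T) alone gives T = false.
Suppose S = false.
(V) alone gives V = true.
This assignment satisfies each clause.
A satisfying assignment: P=false; Q=true; R=false; S=false; T=false; U=false; V=true.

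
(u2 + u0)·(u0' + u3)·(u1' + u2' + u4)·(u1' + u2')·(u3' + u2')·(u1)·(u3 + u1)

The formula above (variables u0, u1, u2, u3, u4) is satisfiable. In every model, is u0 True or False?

True

Suppose u0 = 0.
(u2) alone gives u2 = 1.
(u1') alone gives u1 = 0.
That conflicts with the unit clause (u1).
So every satisfying assignment has u0 = True.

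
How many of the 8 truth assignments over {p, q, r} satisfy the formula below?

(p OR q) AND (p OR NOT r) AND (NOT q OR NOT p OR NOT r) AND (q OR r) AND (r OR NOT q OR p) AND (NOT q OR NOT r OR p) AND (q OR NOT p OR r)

There are 2^3 = 8 truth assignments over (p, q, r).
Split on q. With q = true, the clauses containing q are satisfied and NOT q drops from the rest; 1 of the 2^2 = 4 assignments to the other variables satisfy what remains.
With q = false, by the same count on the reduced clause set, 1 assignment works.
(One model: p=T, q=F, r=T.)
Total: 1 + 1 = 2.

2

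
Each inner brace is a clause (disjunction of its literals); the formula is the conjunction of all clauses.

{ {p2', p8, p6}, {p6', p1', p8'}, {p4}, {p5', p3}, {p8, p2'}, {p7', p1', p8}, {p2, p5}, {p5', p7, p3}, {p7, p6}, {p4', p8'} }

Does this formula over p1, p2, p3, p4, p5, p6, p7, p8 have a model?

(p4) alone gives p4 = 1.
(p8') alone gives p8 = 0.
(p2') alone gives p2 = 0.
(p5) alone gives p5 = 1.
(p3) alone gives p3 = 1.
Suppose p7 = 0.
(p6) alone gives p6 = 1.
No clause remains; p1 is free.
A satisfying assignment: p1: 0, p2: 0, p3: 1, p4: 1, p5: 1, p6: 1, p7: 0, p8: 0.

Satisfiable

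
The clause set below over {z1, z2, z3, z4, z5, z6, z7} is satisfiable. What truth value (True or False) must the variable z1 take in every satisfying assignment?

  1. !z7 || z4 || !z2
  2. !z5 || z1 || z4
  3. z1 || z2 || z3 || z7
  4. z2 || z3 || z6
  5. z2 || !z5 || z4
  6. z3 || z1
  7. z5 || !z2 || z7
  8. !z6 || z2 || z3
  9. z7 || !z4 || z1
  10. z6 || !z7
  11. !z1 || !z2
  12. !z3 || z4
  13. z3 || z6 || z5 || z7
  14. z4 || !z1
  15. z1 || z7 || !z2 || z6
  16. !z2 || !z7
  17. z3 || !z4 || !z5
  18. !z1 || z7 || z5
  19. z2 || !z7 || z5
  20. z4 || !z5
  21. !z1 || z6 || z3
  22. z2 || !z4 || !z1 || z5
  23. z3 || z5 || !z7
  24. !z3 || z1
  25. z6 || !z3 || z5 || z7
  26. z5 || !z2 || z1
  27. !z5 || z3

Suppose z1 = false.
The clause (z3) is unit, so z3 = true.
That conflicts with the unit clause (!z3).
So every satisfying assignment has z1 = True.

True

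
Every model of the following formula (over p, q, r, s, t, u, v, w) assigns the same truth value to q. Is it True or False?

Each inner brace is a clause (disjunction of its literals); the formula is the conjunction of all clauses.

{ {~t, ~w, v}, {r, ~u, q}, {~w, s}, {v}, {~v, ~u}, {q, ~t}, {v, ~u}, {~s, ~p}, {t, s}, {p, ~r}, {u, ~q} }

False

Suppose q = 1.
Unit clause (v) forces v = 1.
Unit clause (~u) forces u = 0.
Now (u) is unsatisfied and unit — conflict.
So every satisfying assignment has q = False.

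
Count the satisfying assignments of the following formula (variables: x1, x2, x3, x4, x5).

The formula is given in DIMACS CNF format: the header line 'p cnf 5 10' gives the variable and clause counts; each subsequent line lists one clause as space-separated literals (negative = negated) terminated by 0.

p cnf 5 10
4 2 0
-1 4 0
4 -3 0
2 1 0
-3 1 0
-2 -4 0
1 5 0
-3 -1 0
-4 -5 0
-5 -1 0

2

There are 2^5 = 32 truth assignments over (x1, x2, x3, x4, x5).
Split on x1. With x1 = True, the clauses containing x1 are satisfied and ¬x1 drops from the rest; 1 of the 2^4 = 16 assignments to the other variables satisfy what remains.
With x1 = False, by the same count on the reduced clause set, 1 assignment works.
(One model: x1=F, x2=T, x3=F, x4=F, x5=T.)
Total: 1 + 1 = 2.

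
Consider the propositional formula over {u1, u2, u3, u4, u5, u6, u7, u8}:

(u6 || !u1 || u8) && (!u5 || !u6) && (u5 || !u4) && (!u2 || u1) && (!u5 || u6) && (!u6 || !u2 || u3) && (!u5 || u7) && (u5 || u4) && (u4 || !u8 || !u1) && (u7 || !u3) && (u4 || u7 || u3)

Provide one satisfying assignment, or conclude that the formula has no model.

Suppose u5 = false.
The clause (!u4) is unit, so u4 = false.
Now (u4) is unsatisfied and unit — conflict.
That branch fails; take u5 = true instead.
The clause (!u6) is unit, so u6 = false.
Now (u6) is unsatisfied and unit — conflict.
Either choice for u5 ends in contradiction.

UNSATISFIABLE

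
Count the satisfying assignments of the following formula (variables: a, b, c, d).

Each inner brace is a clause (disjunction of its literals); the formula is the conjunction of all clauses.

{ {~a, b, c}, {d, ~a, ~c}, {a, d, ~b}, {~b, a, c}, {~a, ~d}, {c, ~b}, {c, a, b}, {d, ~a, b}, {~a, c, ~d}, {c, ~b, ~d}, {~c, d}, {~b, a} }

There are 2^4 = 16 truth assignments over (a, b, c, d).
Check each against the 12 clauses (columns in the order a, b, c, d):
  F F F F  ✗ fails (c | a | b)
  F F F T  ✗ fails (c | a | b)
  F F T F  ✗ fails (~c | d)
  F F T T  ✓ satisfies all
  F T F F  ✗ fails (a | d | ~b)
  F T F T  ✗ fails (~b | a | c)
  F T T F  ✗ fails (a | d | ~b)
  F T T T  ✗ fails (~b | a)
  T F F F  ✗ fails (~a | b | c)
  T F F T  ✗ fails (~a | b | c)
  T F T F  ✗ fails (d | ~a | ~c)
  T F T T  ✗ fails (~a | ~d)
  T T F F  ✗ fails (c | ~b)
  T T F T  ✗ fails (~a | ~d)
  T T T F  ✗ fails (d | ~a | ~c)
  T T T T  ✗ fails (~a | ~d)
1 of the 16 rows is a model.

1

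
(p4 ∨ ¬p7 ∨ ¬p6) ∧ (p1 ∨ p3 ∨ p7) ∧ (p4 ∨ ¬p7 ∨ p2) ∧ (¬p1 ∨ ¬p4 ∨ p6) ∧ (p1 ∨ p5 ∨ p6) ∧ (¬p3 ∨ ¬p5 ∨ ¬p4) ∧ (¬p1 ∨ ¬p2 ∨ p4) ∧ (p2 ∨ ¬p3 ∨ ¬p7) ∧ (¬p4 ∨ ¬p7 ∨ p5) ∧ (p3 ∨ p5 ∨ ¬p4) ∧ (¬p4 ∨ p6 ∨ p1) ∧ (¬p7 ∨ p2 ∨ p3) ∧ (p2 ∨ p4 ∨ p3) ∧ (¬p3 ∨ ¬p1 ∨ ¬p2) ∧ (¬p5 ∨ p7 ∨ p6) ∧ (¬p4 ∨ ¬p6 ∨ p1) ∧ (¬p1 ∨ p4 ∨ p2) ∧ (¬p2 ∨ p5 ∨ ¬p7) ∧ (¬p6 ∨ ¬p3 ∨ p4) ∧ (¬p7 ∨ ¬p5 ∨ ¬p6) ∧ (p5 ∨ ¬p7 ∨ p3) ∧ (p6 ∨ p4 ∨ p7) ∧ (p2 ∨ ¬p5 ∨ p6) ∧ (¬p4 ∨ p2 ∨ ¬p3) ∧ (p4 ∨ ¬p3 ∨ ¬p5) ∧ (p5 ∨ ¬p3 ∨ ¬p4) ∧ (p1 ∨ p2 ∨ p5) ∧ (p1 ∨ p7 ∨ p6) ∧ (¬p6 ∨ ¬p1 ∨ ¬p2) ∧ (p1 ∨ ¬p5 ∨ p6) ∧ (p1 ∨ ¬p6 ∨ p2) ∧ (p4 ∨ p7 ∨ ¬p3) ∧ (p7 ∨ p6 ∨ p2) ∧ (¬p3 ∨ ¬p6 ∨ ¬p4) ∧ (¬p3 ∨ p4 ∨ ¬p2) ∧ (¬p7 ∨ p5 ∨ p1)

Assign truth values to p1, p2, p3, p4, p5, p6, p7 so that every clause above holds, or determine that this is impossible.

Try p4 = True.
Try p1 = True.
(p6) alone gives p6 = True.
(¬p2) alone gives p2 = False.
(¬p3) alone gives p3 = False.
(p5) alone gives p5 = True.
(¬p7) alone gives p7 = False.
This assignment satisfies each clause.

p1: True; p2: False; p3: False; p4: True; p5: True; p6: True; p7: False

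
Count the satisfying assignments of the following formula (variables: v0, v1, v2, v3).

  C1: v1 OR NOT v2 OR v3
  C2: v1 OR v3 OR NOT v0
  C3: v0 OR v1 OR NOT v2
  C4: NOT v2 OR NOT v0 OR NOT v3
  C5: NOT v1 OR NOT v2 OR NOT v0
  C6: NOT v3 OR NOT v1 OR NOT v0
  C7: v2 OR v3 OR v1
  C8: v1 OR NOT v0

6

There are 2^4 = 16 truth assignments over (v0, v1, v2, v3).
Check each against the 8 clauses (columns in the order v0, v1, v2, v3):
  F F F F  ✗ fails (v2 OR v3 OR v1)
  F F F T  ✓ satisfies all
  F F T F  ✗ fails (v1 OR NOT v2 OR v3)
  F F T T  ✗ fails (v0 OR v1 OR NOT v2)
  F T F F  ✓ satisfies all
  F T F T  ✓ satisfies all
  F T T F  ✓ satisfies all
  F T T T  ✓ satisfies all
  T F F F  ✗ fails (v1 OR v3 OR NOT v0)
  T F F T  ✗ fails (v1 OR NOT v0)
  T F T F  ✗ fails (v1 OR NOT v2 OR v3)
  T F T T  ✗ fails (NOT v2 OR NOT v0 OR NOT v3)
  T T F F  ✓ satisfies all
  T T F T  ✗ fails (NOT v3 OR NOT v1 OR NOT v0)
  T T T F  ✗ fails (NOT v1 OR NOT v2 OR NOT v0)
  T T T T  ✗ fails (NOT v2 OR NOT v0 OR NOT v3)
6 of the 16 rows are models.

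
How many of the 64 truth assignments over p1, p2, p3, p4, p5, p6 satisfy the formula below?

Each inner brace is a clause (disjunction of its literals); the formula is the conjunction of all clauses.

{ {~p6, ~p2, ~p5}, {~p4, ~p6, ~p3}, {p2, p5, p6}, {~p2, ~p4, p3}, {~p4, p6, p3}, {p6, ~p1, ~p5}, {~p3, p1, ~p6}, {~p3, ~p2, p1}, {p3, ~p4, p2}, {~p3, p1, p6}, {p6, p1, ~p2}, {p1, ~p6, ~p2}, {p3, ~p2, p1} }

There are 2^6 = 64 truth assignments over (p1, p2, p3, p4, p5, p6).
Split on p2. With p2 = 1, the clauses containing p2 are satisfied and ~p2 drops from the rest; 5 of the 2^5 = 32 assignments to the other variables satisfy what remains.
With p2 = 0, by the same count on the reduced clause set, 7 assignments work.
Total: 5 + 7 = 12.

12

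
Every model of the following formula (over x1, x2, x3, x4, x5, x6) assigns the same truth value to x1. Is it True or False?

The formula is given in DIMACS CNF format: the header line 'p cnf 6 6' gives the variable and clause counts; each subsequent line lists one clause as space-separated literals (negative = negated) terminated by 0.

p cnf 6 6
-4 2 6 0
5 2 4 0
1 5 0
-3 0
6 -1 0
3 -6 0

Suppose x1 = True.
The clause (¬x3) is unit, so x3 = False.
The clause (x6) is unit, so x6 = True.
That conflicts with the unit clause (¬x6).
So every satisfying assignment has x1 = False.

False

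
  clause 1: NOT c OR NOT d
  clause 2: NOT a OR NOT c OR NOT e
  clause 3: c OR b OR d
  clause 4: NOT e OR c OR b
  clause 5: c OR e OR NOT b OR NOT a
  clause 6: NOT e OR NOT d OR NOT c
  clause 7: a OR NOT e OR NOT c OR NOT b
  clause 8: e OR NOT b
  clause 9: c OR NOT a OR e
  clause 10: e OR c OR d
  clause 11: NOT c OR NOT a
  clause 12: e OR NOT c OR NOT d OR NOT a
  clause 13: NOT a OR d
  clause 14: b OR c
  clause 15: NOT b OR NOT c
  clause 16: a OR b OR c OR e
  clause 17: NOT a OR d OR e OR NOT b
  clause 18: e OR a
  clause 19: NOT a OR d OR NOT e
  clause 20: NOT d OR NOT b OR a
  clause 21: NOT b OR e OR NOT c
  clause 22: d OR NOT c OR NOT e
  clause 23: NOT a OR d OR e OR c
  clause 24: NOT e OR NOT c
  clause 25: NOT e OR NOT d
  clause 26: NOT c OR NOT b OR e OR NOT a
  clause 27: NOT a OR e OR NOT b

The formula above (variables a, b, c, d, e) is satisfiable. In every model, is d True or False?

False

Suppose d = true.
Unit clause (NOT c) forces c = false.
Unit clause (b) forces b = true.
Unit clause (e) forces e = true.
But (NOT e) is also a unit clause — contradiction.
So every satisfying assignment has d = False.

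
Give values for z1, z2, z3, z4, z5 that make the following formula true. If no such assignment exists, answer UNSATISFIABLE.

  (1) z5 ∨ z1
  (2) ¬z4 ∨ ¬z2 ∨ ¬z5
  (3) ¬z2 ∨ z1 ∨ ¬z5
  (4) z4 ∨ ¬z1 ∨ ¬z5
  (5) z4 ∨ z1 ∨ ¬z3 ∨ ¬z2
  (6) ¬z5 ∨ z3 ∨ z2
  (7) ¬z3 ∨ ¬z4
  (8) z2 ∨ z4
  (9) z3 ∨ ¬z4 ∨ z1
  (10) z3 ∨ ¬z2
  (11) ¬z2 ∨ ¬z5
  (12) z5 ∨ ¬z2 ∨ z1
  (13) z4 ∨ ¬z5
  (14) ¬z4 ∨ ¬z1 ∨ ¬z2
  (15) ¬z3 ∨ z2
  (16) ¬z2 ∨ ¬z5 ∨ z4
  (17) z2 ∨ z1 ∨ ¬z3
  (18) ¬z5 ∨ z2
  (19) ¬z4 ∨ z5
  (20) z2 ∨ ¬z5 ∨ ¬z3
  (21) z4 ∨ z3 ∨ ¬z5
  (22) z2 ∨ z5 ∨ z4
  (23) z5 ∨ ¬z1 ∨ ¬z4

Branch on z5: set z5 = False.
The clause (z1) is unit, so z1 = True.
The clause (¬z4) is unit, so z4 = False.
The clause (z2) is unit, so z2 = True.
The clause (z3) is unit, so z3 = True.
All clauses are satisfied.

z1: True,  z2: True,  z3: True,  z4: False,  z5: False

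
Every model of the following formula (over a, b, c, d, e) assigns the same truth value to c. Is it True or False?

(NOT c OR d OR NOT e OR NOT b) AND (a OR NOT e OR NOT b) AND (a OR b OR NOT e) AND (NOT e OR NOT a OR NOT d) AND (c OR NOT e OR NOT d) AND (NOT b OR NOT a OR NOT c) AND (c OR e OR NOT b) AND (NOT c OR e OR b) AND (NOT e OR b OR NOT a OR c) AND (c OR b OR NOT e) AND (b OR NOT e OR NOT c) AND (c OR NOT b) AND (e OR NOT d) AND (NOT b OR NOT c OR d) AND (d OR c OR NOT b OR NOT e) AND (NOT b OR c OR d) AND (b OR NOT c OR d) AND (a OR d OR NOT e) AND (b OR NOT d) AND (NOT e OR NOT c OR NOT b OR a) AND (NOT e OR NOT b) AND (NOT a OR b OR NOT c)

False

Suppose c = true.
Branch on b: set b = false.
From the singleton clause (e), e = true.
That conflicts with the unit clause (NOT e).
So b must be the other value — set b = true.
From the singleton clause (NOT a), a = false.
From the singleton clause (NOT e), e = false.
From the singleton clause (NOT d), d = false.
That conflicts with the unit clause (d).
Either choice for b ends in contradiction.
So every satisfying assignment has c = False.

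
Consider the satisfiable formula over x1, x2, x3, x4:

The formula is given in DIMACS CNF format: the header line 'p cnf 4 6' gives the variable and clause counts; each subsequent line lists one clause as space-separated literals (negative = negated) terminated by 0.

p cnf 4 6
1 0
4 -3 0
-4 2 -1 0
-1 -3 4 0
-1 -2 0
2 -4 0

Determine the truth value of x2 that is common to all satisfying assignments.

Suppose x2 = True.
Unit clause (x1) forces x1 = True.
Now (¬x1) is unsatisfied and unit — conflict.
So every satisfying assignment has x2 = False.

False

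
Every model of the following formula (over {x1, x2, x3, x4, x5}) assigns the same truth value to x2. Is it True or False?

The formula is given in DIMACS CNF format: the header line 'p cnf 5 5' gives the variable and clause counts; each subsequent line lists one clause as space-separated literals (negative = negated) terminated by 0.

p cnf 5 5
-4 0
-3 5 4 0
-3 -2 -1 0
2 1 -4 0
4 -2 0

Suppose x2 = True.
From the singleton clause (¬x4), x4 = False.
Now (x4) is unsatisfied and unit — conflict.
So every satisfying assignment has x2 = False.

False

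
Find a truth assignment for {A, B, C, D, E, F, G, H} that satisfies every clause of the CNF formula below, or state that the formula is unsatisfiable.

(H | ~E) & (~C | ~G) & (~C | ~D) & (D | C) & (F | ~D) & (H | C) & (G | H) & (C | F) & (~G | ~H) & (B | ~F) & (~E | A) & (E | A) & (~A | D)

Case H = 1:
From the singleton clause (~G), G = 0.
Case C = 0:
From the singleton clause (D), D = 1.
From the singleton clause (F), F = 1.
From the singleton clause (B), B = 1.
Case E = 1:
From the singleton clause (A), A = 1.
All clauses are satisfied.

A ↦ 1,  B ↦ 1,  C ↦ 0,  D ↦ 1,  E ↦ 1,  F ↦ 1,  G ↦ 0,  H ↦ 1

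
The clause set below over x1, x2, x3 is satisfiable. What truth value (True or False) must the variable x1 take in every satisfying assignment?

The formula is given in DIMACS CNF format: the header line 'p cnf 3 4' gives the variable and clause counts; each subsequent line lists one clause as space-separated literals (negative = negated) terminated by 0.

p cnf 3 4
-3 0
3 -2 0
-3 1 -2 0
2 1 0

True

Suppose x1 = False.
The clause (¬x3) is unit, so x3 = False.
The clause (¬x2) is unit, so x2 = False.
Now (x2) is unsatisfied and unit — conflict.
So every satisfying assignment has x1 = True.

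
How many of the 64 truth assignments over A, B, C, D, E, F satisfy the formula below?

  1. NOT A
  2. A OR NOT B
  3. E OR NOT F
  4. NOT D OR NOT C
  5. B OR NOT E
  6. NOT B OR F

There are 2^6 = 64 truth assignments over (A, B, C, D, E, F).
Split on F. With F = true, the clauses containing F are satisfied and NOT F drops from the rest; 0 of the 2^5 = 32 assignments to the other variables satisfy what remains.
With F = false, by the same count on the reduced clause set, 3 assignments work.
(One model: A=F, B=F, C=F, D=F, E=F, F=F.)
Total: 0 + 3 = 3.

3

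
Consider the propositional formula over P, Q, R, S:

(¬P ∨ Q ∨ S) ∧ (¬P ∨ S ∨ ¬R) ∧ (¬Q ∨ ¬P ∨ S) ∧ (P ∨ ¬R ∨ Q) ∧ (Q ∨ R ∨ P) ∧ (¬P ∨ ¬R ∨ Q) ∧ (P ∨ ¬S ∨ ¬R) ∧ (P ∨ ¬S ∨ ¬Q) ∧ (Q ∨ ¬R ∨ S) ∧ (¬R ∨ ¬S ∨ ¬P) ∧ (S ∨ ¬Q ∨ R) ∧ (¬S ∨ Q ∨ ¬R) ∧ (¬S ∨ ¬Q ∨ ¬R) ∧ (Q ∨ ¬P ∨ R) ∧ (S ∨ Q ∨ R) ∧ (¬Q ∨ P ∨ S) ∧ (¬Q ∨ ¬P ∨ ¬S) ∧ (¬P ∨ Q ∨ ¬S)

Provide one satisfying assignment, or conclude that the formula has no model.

Branch on P: set P = False.
Branch on R: set R = False.
(Q) alone gives Q = True.
(¬S) alone gives S = False.
But (S) is also a unit clause — contradiction.
Undo R and try R = True.
(Q) alone gives Q = True.
(¬S) alone gives S = False.
But (S) is also a unit clause — contradiction.
Both values of R lead to a conflict.
Undo P and try P = True.
Branch on Q: set Q = True.
(S) alone gives S = True.
But (¬S) is also a unit clause — contradiction.
Undo Q and try Q = False.
(S) alone gives S = True.
But (¬S) is also a unit clause — contradiction.
Both values of Q lead to a conflict.
Both values of P lead to a conflict.

UNSATISFIABLE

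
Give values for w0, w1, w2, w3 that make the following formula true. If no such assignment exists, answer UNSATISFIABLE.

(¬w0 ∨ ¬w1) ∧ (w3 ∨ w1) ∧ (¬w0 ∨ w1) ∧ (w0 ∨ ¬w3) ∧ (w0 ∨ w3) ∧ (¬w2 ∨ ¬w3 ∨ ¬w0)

Case w0 = False:
The clause (¬w3) is unit, so w3 = False.
That conflicts with the unit clause (w3).
Backtrack on w0: now try w0 = True.
The clause (¬w1) is unit, so w1 = False.
That conflicts with the unit clause (w1).
Neither w0 = True nor w0 = False works.

UNSATISFIABLE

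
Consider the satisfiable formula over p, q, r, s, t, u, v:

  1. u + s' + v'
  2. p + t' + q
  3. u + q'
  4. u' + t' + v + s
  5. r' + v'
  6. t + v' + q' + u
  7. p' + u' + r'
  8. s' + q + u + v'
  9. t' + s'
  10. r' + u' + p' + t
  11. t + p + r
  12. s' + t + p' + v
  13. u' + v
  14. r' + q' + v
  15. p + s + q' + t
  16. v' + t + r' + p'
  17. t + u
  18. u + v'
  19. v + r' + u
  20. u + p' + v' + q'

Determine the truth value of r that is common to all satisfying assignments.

False

Suppose r = 1.
(v') alone gives v = 0.
(u') alone gives u = 0.
That conflicts with the unit clause (u).
So every satisfying assignment has r = False.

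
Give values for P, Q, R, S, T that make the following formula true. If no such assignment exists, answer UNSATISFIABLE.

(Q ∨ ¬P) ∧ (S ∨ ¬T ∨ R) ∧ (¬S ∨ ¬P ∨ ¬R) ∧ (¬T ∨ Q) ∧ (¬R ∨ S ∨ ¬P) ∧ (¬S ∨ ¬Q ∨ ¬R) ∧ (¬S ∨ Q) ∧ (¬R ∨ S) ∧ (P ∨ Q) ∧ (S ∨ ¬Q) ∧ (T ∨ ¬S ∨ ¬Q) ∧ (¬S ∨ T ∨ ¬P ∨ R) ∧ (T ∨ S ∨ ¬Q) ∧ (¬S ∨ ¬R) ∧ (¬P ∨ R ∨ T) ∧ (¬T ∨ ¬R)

P=True, Q=True, R=False, S=True, T=True

Try Q = True.
From the singleton clause (S), S = True.
From the singleton clause (¬R), R = False.
From the singleton clause (T), T = True.
No clause remains; P is free.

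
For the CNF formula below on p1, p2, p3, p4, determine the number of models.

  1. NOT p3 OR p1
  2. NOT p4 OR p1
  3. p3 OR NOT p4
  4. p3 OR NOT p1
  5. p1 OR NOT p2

There are 2^4 = 16 truth assignments over (p1, p2, p3, p4).
Check each against the 5 clauses (columns in the order p1, p2, p3, p4):
  F F F F  ✓ satisfies all
  F F F T  ✗ fails (NOT p4 OR p1)
  F F T F  ✗ fails (NOT p3 OR p1)
  F F T T  ✗ fails (NOT p3 OR p1)
  F T F F  ✗ fails (p1 OR NOT p2)
  F T F T  ✗ fails (NOT p4 OR p1)
  F T T F  ✗ fails (NOT p3 OR p1)
  F T T T  ✗ fails (NOT p3 OR p1)
  T F F F  ✗ fails (p3 OR NOT p1)
  T F F T  ✗ fails (p3 OR NOT p4)
  T F T F  ✓ satisfies all
  T F T T  ✓ satisfies all
  T T F F  ✗ fails (p3 OR NOT p1)
  T T F T  ✗ fails (p3 OR NOT p4)
  T T T F  ✓ satisfies all
  T T T T  ✓ satisfies all
5 of the 16 rows are models.

5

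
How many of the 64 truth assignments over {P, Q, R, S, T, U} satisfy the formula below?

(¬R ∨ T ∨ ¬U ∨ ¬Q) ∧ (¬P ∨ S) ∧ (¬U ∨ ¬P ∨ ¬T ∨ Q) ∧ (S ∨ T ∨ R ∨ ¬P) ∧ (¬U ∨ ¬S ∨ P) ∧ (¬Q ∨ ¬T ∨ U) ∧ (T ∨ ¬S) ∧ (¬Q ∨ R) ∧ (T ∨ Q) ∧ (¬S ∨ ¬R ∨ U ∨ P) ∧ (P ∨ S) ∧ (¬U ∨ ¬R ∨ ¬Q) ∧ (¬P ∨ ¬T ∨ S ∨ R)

3

There are 2^6 = 64 truth assignments over (P, Q, R, S, T, U).
Split on P. With P = True, the clauses containing P are satisfied and ¬P drops from the rest; 2 of the 2^5 = 32 assignments to the other variables satisfy what remains.
With P = False, by the same count on the reduced clause set, 1 assignment works.
(One model: P=F, Q=F, R=F, S=T, T=T, U=F.)
Total: 2 + 1 = 3.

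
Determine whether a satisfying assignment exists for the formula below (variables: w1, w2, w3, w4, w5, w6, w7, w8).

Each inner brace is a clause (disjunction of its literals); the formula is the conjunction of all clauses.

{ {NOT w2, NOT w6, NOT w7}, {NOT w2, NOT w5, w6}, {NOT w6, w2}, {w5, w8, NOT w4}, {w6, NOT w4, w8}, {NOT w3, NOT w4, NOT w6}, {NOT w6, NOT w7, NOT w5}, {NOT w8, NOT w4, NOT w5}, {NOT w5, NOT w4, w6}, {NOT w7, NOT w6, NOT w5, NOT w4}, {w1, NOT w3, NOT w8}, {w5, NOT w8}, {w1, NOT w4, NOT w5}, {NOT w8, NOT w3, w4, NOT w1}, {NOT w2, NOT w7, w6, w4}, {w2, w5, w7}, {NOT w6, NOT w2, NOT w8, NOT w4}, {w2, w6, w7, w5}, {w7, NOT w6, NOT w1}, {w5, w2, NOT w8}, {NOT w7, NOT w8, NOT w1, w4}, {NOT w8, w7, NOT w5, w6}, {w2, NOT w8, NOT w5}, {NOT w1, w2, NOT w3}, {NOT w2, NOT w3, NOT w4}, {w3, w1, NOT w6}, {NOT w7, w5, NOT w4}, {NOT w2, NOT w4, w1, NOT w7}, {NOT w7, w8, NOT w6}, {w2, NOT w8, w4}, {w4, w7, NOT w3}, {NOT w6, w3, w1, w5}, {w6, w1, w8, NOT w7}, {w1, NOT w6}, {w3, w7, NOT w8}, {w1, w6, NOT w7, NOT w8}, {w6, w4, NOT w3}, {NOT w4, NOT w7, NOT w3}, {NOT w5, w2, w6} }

Suppose w6 = false.
Suppose w2 = true.
From the singleton clause (NOT w5), w5 = false.
From the singleton clause (NOT w8), w8 = false.
From the singleton clause (NOT w4), w4 = false.
From the singleton clause (NOT w7), w7 = false.
From the singleton clause (NOT w3), w3 = false.
All clauses hold; w1 can take either value.
A satisfying assignment: w1: false, w2: true, w3: false, w4: false, w5: false, w6: false, w7: false, w8: false.

Satisfiable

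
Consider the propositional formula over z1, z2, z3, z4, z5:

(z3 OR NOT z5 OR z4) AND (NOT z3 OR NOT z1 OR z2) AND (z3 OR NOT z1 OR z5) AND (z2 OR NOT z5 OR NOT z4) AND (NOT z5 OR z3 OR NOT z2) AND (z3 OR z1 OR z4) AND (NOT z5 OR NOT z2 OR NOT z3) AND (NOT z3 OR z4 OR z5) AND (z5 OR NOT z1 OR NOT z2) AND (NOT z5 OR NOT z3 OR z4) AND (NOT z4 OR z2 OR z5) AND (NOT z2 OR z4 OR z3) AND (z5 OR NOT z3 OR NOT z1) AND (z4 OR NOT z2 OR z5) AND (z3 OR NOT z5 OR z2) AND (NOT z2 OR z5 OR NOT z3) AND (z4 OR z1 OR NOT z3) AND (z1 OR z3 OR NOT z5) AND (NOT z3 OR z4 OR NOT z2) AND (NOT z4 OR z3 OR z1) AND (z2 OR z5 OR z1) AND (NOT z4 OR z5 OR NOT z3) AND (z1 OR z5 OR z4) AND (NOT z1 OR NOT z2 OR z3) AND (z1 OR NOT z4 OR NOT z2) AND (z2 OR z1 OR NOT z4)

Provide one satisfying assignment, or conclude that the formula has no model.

UNSATISFIABLE

Case z3 = true:
Case z1 = false:
(z4) alone gives z4 = true.
(z5) alone gives z5 = true.
(z2) alone gives z2 = true.
Now (NOT z2) is unsatisfied and unit — conflict.
Backtrack on z1: now try z1 = true.
(z2) alone gives z2 = true.
(NOT z5) alone gives z5 = false.
Now (z5) is unsatisfied and unit — conflict.
Neither z1 = true nor z1 = false works.
Backtrack on z3: now try z3 = false.
Case z5 = false:
(NOT z1) alone gives z1 = false.
(z4) alone gives z4 = true.
Now (NOT z4) is unsatisfied and unit — conflict.
Backtrack on z5: now try z5 = true.
(z4) alone gives z4 = true.
(z2) alone gives z2 = true.
Now (NOT z2) is unsatisfied and unit — conflict.
Neither z5 = true nor z5 = false works.
Neither z3 = true nor z3 = false works.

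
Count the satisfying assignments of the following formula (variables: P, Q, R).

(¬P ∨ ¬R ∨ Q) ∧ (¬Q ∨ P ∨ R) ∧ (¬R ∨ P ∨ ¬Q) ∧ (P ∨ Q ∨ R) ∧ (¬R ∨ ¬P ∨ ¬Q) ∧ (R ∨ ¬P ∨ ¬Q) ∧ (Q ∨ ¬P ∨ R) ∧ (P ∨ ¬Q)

1

There are 2^3 = 8 truth assignments over (P, Q, R).
Split on R. With R = True, the clauses containing R are satisfied and ¬R drops from the rest; 1 of the 2^2 = 4 assignments to the other variables satisfy what remains.
With R = False, by the same count on the reduced clause set, 0 assignments work.
Total: 1 + 0 = 1.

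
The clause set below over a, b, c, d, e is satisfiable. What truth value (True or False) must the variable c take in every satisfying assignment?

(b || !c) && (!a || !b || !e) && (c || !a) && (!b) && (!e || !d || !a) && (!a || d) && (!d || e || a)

False

Suppose c = true.
(b) alone gives b = true.
That conflicts with the unit clause (!b).
So every satisfying assignment has c = False.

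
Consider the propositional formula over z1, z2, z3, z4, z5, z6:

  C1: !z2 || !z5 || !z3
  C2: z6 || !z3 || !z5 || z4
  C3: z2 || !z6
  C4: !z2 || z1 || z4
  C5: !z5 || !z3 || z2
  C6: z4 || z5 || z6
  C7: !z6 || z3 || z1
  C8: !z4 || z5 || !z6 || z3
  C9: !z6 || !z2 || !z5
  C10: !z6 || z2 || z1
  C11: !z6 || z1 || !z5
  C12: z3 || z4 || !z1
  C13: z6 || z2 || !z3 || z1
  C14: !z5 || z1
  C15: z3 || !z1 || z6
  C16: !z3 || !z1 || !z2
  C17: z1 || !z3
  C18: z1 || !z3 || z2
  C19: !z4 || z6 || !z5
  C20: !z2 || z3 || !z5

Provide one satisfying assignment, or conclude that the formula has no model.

Try z2 = true.
Try z5 = false.
Try z1 = false.
From the singleton clause (z4), z4 = true.
From the singleton clause (!z3), z3 = false.
From the singleton clause (!z6), z6 = false.
All clauses are satisfied.

z1 ↦ false; z2 ↦ true; z3 ↦ false; z4 ↦ true; z5 ↦ false; z6 ↦ false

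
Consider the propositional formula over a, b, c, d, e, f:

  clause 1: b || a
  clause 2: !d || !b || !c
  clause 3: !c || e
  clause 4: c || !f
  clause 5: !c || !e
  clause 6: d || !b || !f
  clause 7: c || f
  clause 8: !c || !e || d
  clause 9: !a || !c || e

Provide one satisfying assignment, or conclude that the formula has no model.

UNSATISFIABLE

Try b = true.
Try d = false.
The clause (!f) is unit, so f = false.
The clause (c) is unit, so c = true.
The clause (e) is unit, so e = true.
That conflicts with the unit clause (!e).
Backtrack on d: now try d = true.
The clause (!c) is unit, so c = false.
The clause (!f) is unit, so f = false.
That conflicts with the unit clause (f).
Either choice for d ends in contradiction.
Backtrack on b: now try b = false.
The clause (a) is unit, so a = true.
Try c = false.
The clause (!f) is unit, so f = false.
That conflicts with the unit clause (f).
Backtrack on c: now try c = true.
The clause (e) is unit, so e = true.
That conflicts with the unit clause (!e).
Either choice for c ends in contradiction.
Either choice for b ends in contradiction.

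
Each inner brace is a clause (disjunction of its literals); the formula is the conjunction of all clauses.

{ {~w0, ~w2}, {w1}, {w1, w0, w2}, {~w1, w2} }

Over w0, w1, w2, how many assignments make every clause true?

There are 2^3 = 8 truth assignments over (w0, w1, w2).
Check each against the 4 clauses (columns in the order w0, w1, w2):
  F F F  ✗ fails (w1)
  F F T  ✗ fails (w1)
  F T F  ✗ fails (~w1 | w2)
  F T T  ✓ satisfies all
  T F F  ✗ fails (w1)
  T F T  ✗ fails (~w0 | ~w2)
  T T F  ✗ fails (~w1 | w2)
  T T T  ✗ fails (~w0 | ~w2)
1 of the 8 rows is a model.

1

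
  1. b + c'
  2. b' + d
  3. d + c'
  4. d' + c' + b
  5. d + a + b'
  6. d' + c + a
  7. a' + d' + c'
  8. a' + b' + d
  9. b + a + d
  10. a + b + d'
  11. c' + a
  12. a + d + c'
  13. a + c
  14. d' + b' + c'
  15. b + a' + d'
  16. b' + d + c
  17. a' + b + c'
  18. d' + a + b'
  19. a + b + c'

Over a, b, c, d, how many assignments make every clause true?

There are 2^4 = 16 truth assignments over (a, b, c, d).
Check each against the 19 clauses (columns in the order a, b, c, d):
  F F F F  ✗ fails (b + a + d)
  F F F T  ✗ fails (d' + c + a)
  F F T F  ✗ fails (b + c')
  F F T T  ✗ fails (b + c')
  F T F F  ✗ fails (b' + d)
  F T F T  ✗ fails (d' + c + a)
  F T T F  ✗ fails (b' + d)
  F T T T  ✗ fails (c' + a)
  T F F F  ✓ satisfies all
  T F F T  ✗ fails (b + a' + d')
  T F T F  ✗ fails (b + c')
  T F T T  ✗ fails (b + c')
  T T F F  ✗ fails (b' + d)
  T T F T  ✓ satisfies all
  T T T F  ✗ fails (b' + d)
  T T T T  ✗ fails (a' + d' + c')
2 of the 16 rows are models.

2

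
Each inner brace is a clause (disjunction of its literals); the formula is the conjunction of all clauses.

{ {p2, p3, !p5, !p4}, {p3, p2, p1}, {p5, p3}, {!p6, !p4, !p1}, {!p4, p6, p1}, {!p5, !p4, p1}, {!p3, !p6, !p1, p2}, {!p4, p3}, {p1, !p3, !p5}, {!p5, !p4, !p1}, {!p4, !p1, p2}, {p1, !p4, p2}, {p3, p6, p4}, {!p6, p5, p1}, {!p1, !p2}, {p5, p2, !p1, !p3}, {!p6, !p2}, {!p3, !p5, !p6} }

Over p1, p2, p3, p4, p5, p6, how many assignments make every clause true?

There are 2^6 = 64 truth assignments over (p1, p2, p3, p4, p5, p6).
Split on p6. With p6 = true, the clauses containing p6 are satisfied and !p6 drops from the rest; 1 of the 2^5 = 32 assignments to the other variables satisfy what remains.
With p6 = false, by the same count on the reduced clause set, 3 assignments work.
(One model: p1=F, p2=F, p3=T, p4=F, p5=F, p6=F.)
Total: 1 + 3 = 4.

4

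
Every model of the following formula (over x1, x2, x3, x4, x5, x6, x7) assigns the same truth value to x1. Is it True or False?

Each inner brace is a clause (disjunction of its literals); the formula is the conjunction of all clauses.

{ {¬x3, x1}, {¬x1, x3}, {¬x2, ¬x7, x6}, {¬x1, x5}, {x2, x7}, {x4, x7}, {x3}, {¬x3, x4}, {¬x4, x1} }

True

Suppose x1 = False.
(¬x3) alone gives x3 = False.
Now (x3) is unsatisfied and unit — conflict.
So every satisfying assignment has x1 = True.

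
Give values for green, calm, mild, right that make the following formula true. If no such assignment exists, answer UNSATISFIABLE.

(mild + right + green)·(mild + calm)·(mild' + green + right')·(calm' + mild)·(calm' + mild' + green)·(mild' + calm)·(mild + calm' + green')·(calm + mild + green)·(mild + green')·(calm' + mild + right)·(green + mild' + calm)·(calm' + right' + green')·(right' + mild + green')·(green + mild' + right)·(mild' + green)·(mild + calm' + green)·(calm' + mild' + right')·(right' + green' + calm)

green=1, calm=1, mild=1, right=0

Branch on mild: set mild = 1.
Unit clause (calm) forces calm = 1.
Unit clause (green) forces green = 1.
Unit clause (right') forces right = 0.
This assignment satisfies each clause.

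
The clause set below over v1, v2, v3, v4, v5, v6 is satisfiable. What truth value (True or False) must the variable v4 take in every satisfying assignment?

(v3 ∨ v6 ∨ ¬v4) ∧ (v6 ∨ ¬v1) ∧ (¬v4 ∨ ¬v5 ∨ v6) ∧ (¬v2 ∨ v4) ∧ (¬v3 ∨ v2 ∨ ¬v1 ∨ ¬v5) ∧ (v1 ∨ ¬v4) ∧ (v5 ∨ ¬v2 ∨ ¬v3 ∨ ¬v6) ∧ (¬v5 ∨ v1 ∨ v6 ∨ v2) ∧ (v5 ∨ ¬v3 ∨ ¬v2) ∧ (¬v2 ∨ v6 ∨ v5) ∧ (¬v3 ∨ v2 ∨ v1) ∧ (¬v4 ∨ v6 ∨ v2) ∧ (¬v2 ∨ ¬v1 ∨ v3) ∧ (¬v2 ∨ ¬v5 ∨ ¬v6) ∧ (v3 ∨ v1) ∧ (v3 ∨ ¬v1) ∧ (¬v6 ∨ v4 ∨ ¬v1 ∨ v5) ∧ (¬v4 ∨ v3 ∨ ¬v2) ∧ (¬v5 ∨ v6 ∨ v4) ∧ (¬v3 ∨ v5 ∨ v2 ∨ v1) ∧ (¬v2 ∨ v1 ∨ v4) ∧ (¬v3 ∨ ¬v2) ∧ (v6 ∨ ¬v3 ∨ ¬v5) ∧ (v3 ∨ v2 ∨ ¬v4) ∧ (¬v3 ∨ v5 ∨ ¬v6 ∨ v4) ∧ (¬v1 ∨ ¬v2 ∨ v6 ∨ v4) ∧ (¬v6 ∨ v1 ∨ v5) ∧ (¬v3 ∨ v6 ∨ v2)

True

Suppose v4 = False.
(¬v2) alone gives v2 = False.
Branch on v6: set v6 = True.
Branch on v3: set v3 = False.
(v1) alone gives v1 = True.
But (¬v1) is also a unit clause — contradiction.
So v3 must be the other value — set v3 = True.
(v1) alone gives v1 = True.
(¬v5) alone gives v5 = False.
But (v5) is also a unit clause — contradiction.
Both values of v3 lead to a conflict.
So v6 must be the other value — set v6 = False.
(¬v1) alone gives v1 = False.
(¬v5) alone gives v5 = False.
(¬v3) alone gives v3 = False.
But (v3) is also a unit clause — contradiction.
Both values of v6 lead to a conflict.
So every satisfying assignment has v4 = True.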